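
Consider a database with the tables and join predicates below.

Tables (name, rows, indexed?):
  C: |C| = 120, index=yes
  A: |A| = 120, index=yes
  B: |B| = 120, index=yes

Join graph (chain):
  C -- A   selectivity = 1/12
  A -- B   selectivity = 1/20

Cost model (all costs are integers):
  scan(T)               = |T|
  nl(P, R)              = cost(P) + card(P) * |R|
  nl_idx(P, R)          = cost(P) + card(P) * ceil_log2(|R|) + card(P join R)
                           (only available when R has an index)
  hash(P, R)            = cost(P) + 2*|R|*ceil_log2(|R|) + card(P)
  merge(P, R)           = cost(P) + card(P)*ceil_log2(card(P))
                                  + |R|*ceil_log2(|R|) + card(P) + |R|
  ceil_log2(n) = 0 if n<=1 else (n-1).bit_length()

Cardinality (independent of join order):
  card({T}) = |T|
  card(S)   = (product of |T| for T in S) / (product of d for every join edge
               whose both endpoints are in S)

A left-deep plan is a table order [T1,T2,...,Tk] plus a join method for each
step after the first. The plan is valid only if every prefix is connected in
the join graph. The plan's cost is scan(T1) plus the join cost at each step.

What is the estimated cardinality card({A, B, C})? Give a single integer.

Tables in S: A(120), B(120), C(120)
Edges inside S: C-A(d=12), A-B(d=20)
numerator = 120 * 120 * 120 = 1728000
denominator = 12 * 20 = 240
card(S) = 1728000 / 240 = 7200

7200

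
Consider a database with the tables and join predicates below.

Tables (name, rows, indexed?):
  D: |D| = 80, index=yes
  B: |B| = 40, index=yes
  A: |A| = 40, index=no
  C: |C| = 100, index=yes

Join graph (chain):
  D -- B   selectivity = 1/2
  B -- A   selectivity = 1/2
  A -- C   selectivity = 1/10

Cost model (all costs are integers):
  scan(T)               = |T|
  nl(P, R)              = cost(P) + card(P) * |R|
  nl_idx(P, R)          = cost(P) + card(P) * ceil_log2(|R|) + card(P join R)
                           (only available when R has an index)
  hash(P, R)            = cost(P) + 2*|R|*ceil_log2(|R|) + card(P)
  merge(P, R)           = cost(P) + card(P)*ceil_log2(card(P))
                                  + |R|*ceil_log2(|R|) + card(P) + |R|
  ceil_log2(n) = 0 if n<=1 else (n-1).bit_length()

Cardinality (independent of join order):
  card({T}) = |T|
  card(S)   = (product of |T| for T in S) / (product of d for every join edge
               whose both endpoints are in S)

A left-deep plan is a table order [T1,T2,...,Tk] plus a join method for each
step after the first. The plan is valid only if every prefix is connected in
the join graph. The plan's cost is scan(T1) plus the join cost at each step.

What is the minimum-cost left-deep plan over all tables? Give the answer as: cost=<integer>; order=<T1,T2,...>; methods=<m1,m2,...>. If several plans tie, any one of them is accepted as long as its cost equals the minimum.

Selinger DP (subsets sized 1..n):
  {D}: scan cost=80, card=80
  {B}: scan cost=40, card=40
  {A}: scan cost=40, card=40
  {C}: scan cost=100, card=100
  {BD}: card=1600; try (B,hash)→640, (D,merge)→960, (B,merge)→1000, (D,hash)→1200, (D,nl_idx)→1920, (B,nl_idx)→2160 …(+2); best=640 via (B,hash)
  {AB}: card=800; try (B,hash)→560, (A,hash)→560, (B,merge)→600, (A,merge)→600, (B,nl_idx)→1080, (B,nl)→1640 …(+1); best=560 via (B,hash)
  {AC}: card=400; try (A,hash)→680, (C,nl_idx)→720, (C,merge)→1120, (A,merge)→1180, (C,hash)→1480, (C,nl)→4040 …(+1); best=680 via (A,hash)
  {ABD}: card=32000; try (D,hash)→2480, (A,hash)→2720, (D,merge)→10000, (A,merge)→20120, (D,nl_idx)→38160, (D,nl)→64560 …(+1); best=2480 via (D,hash)
  {ABC}: card=8000; try (B,hash)→1560, (C,hash)→2760, (B,merge)→4960, (C,merge)→10160, (B,nl_idx)→11080, (C,nl_idx)→14160 …(+2); best=1560 via (B,hash)
  {ABCD}: card=320000; try (D,hash)→10680, (C,hash)→35880, (D,merge)→114200, (D,nl_idx)→377560, (C,merge)→515280, (C,nl_idx)→546480 …(+2); best=10680 via (D,hash)

cost=10680; order=C,A,B,D; methods=hash,hash,hash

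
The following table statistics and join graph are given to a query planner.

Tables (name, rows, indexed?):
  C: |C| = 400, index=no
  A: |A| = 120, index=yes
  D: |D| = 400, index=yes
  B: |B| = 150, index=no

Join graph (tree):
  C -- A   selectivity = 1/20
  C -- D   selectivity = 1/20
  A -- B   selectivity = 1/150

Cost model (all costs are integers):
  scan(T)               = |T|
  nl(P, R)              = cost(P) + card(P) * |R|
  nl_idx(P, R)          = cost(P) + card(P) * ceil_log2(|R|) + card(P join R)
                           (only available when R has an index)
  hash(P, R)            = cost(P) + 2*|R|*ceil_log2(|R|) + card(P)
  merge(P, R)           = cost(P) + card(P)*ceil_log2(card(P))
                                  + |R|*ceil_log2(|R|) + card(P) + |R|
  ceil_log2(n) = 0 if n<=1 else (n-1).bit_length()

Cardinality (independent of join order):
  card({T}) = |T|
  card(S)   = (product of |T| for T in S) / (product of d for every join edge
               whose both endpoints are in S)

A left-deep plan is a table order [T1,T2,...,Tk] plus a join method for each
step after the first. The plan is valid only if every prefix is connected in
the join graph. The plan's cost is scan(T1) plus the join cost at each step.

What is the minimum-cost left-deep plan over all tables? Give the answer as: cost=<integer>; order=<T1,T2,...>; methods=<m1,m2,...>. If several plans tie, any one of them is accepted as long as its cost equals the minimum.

cost=15880; order=B,A,C,D; methods=nl_idx,merge,hash

Selinger DP (subsets sized 1..n):
  {C}: scan cost=400, card=400
  {A}: scan cost=120, card=120
  {D}: scan cost=400, card=400
  {B}: scan cost=150, card=150
  {AC}: card=2400; try (A,hash)→2480, (C,merge)→5080, (A,merge)→5360, (A,nl_idx)→5600, (C,hash)→7440, (C,nl)→48120 …(+1); best=2480 via (A,hash)
  {CD}: card=8000; try (D,hash)→8000, (C,hash)→8000, (D,merge)→8400, (C,merge)→8400, (D,nl_idx)→12000, (D,nl)→160400 …(+1); best=8000 via (D,hash)
  {AB}: card=120; try (A,nl_idx)→1320, (A,hash)→1980, (B,merge)→2430, (A,merge)→2460, (B,hash)→2640, (B,nl)→18120 …(+1); best=1320 via (A,nl_idx)
  {ACD}: card=48000; try (D,hash)→12080, (A,hash)→17680, (D,merge)→37680, (D,nl_idx)→72080, (A,nl_idx)→112000, (A,merge)→120960 …(+2); best=12080 via (D,hash)
  {ABC}: card=2400; try (C,merge)→6280, (B,hash)→7280, (C,hash)→8640, (B,merge)→35030, (C,nl)→49320, (B,nl)→362480; best=6280 via (C,merge)
  {ABCD}: card=48000; try (D,hash)→15880, (D,merge)→41480, (B,hash)→62480, (D,nl_idx)→75880, (B,merge)→829430, (D,nl)→966280 …(+1); best=15880 via (D,hash)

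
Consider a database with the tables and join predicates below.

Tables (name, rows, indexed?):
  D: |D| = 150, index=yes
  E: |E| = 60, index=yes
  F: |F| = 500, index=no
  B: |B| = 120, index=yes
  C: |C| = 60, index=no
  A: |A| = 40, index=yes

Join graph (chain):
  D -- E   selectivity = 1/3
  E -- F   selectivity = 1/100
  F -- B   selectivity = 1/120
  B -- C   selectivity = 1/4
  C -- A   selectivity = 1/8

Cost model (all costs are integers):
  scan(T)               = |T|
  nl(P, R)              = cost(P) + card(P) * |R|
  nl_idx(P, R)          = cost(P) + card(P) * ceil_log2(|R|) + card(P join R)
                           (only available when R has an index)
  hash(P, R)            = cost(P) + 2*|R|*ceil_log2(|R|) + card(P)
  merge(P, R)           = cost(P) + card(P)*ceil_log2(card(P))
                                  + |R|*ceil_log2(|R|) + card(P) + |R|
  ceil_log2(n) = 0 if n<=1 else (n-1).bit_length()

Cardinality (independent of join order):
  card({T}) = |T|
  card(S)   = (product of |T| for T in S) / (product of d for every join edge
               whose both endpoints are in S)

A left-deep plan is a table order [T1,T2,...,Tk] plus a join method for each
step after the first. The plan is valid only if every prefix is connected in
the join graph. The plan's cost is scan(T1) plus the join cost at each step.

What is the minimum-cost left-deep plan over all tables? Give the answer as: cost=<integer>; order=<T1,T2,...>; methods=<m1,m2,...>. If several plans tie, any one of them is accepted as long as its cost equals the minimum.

Selinger DP (subsets sized 1..n):
  {D}: scan cost=150, card=150
  {E}: scan cost=60, card=60
  {F}: scan cost=500, card=500
  {B}: scan cost=120, card=120
  {C}: scan cost=60, card=60
  {A}: scan cost=40, card=40
  {DE}: card=3000; try (E,hash)→1020, (D,merge)→1830, (E,merge)→1920, (D,hash)→2520, (D,nl_idx)→3540, (E,nl_idx)→4050 …(+2); best=1020 via (E,hash)
  {EF}: card=300; try (E,hash)→1720, (E,nl_idx)→3800, (F,merge)→5480, (E,merge)→5920, (F,hash)→9120, (F,nl)→30060 …(+1); best=1720 via (E,hash)
  {BF}: card=500; try (B,hash)→2680, (B,nl_idx)→4500, (F,merge)→6080, (B,merge)→6460, (F,hash)→9240, (F,nl)→60120 …(+1); best=2680 via (B,hash)
  {BC}: card=1800; try (C,hash)→960, (B,merge)→1440, (C,merge)→1500, (B,hash)→1800, (B,nl_idx)→2280, (B,nl)→7260 …(+1); best=960 via (C,hash)
  {AC}: card=300; try (A,hash)→600, (A,nl_idx)→720, (C,merge)→740, (A,merge)→760, (C,hash)→800, (C,nl)→2440 …(+1); best=600 via (A,hash)
  {DEF}: card=15000; try (D,hash)→4420, (D,merge)→6070, (F,hash)→13020, (D,nl_idx)→19120, (F,merge)→45020, (D,nl)→46720 …(+1); best=4420 via (D,hash)
  {BEF}: card=300; try (B,hash)→3700, (E,hash)→3900, (B,nl_idx)→4120, (B,merge)→5680, (E,nl_idx)→5980, (E,merge)→8100 …(+2); best=3700 via (B,hash)
  {BCF}: card=7500; try (C,hash)→3900, (C,merge)→8100, (F,hash)→11760, (F,merge)→27560, (C,nl)→32680, (F,nl)→900960; best=3900 via (C,hash)
  {ABC}: card=9000; try (B,hash)→2580, (A,hash)→3240, (B,merge)→4560, (B,nl_idx)→11700, (A,nl_idx)→20760, (A,merge)→22840 …(+2); best=2580 via (B,hash)
  {BDEF}: card=15000; try (D,hash)→6400, (D,merge)→8050, (D,nl_idx)→21100, (B,hash)→21100, (D,nl)→48700, (B,nl_idx)→124420 …(+2); best=6400 via (D,hash)
  {BCEF}: card=4500; try (C,hash)→4720, (C,merge)→7120, (E,hash)→12120, (C,nl)→21700, (E,nl_idx)→53400, (E,merge)→109320 …(+1); best=4720 via (C,hash)
  {ABCF}: card=37500; try (A,hash)→11880, (F,hash)→20580, (A,nl_idx)→86400, (A,merge)→109180, (F,merge)→142580, (A,nl)→303900 …(+1); best=11880 via (A,hash)
  {BCDEF}: card=225000; try (D,hash)→11620, (C,hash)→22120, (D,merge)→69070, (C,merge)→231820, (D,nl_idx)→265720, (D,nl)→679720 …(+1); best=11620 via (D,hash)
  {ABCEF}: card=22500; try (A,hash)→9700, (E,hash)→50100, (A,nl_idx)→54220, (A,merge)→68000, (A,nl)→184720, (E,nl_idx)→259380 …(+2); best=9700 via (A,hash)
  {ABCDEF}: card=1125000; try (D,hash)→34600, (A,hash)→237100, (D,merge)→371050, (D,nl_idx)→1314700, (A,nl_idx)→2486620, (D,nl)→3384700 …(+2); best=34600 via (D,hash)

cost=34600; order=F,E,B,C,A,D; methods=hash,hash,hash,hash,hash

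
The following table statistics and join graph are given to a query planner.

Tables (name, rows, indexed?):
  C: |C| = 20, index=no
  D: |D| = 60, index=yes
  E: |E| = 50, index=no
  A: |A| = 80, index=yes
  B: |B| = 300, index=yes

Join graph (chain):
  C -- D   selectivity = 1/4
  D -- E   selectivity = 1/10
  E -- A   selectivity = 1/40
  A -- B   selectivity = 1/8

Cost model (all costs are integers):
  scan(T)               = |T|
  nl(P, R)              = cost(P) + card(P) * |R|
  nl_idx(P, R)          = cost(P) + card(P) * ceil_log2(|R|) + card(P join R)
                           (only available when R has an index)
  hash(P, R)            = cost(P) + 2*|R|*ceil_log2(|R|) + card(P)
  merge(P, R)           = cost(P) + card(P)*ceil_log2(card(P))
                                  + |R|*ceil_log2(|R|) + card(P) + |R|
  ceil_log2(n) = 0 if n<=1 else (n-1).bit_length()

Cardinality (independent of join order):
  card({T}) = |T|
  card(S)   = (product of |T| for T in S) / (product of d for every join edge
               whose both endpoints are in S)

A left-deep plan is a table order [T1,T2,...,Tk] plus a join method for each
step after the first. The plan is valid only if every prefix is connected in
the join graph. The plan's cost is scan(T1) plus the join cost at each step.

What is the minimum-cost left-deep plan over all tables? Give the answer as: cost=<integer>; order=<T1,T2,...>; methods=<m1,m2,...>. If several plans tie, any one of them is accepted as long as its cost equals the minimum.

cost=10520; order=E,A,D,C,B; methods=nl_idx,hash,hash,hash

Selinger DP (subsets sized 1..n):
  {C}: scan cost=20, card=20
  {D}: scan cost=60, card=60
  {E}: scan cost=50, card=50
  {A}: scan cost=80, card=80
  {B}: scan cost=300, card=300
  {CD}: card=300; try (C,hash)→320, (D,nl_idx)→440, (D,merge)→560, (C,merge)→600, (D,hash)→760, (D,nl)→1220 …(+1); best=320 via (C,hash)
  {DE}: card=300; try (D,nl_idx)→650, (E,hash)→720, (D,hash)→820, (D,merge)→820, (E,merge)→830, (D,nl)→3050 …(+1); best=650 via (D,nl_idx)
  {AE}: card=100; try (A,nl_idx)→500, (E,hash)→760, (A,merge)→1040, (E,merge)→1070, (A,hash)→1220, (A,nl)→4050 …(+1); best=500 via (A,nl_idx)
  {AB}: card=3000; try (A,hash)→1720, (B,merge)→3720, (B,nl_idx)→3800, (A,merge)→3940, (A,nl_idx)→5400, (B,hash)→5560 …(+2); best=1720 via (A,hash)
  {CDE}: card=1500; try (C,hash)→1150, (E,hash)→1220, (E,merge)→3670, (C,merge)→3770, (C,nl)→6650, (E,nl)→15320; best=1150 via (C,hash)
  {ADE}: card=600; try (D,hash)→1320, (D,nl_idx)→1700, (D,merge)→1720, (A,hash)→2070, (A,nl_idx)→3350, (A,merge)→4290 …(+2); best=1320 via (D,hash)
  {ABE}: card=3750; try (B,merge)→4300, (B,nl_idx)→5150, (E,hash)→5320, (B,hash)→6000, (B,nl)→30500, (E,merge)→41070 …(+1); best=4300 via (B,merge)
  {ACDE}: card=3000; try (C,hash)→2120, (A,hash)→3770, (C,merge)→8040, (C,nl)→13320, (A,nl_idx)→14650, (A,merge)→19790 …(+1); best=2120 via (C,hash)
  {ABDE}: card=22500; try (B,hash)→7320, (D,hash)→8770, (B,merge)→10920, (B,nl_idx)→29220, (D,nl_idx)→49300, (D,merge)→53470 …(+2); best=7320 via (B,hash)
  {ABCDE}: card=112500; try (B,hash)→10520, (C,hash)→30020, (B,merge)→44120, (B,nl_idx)→141620, (C,merge)→367440, (C,nl)→457320 …(+1); best=10520 via (B,hash)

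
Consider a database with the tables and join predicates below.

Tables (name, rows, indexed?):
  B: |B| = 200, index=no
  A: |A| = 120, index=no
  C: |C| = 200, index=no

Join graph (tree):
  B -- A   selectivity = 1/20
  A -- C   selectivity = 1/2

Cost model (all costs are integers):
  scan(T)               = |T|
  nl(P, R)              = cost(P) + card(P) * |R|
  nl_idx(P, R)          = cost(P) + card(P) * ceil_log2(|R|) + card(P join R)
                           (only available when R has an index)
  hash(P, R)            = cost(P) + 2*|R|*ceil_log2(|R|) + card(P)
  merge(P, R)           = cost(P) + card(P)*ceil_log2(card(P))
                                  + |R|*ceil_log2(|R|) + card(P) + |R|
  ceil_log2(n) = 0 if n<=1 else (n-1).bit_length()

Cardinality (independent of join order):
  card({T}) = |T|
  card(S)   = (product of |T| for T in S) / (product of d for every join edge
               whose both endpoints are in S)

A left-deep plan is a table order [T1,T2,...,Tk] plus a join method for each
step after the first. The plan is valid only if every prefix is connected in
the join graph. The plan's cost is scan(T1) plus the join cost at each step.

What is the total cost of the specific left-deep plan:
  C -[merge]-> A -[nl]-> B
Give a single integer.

2402960

step 1: scan C: cost=200, card=200
step 2: join A via merge
    card(P join A) = 200*120/(2) = 12000
    cost = 200 + 200*8 + 120*7 + 200 + 120 = 2960
step 3: join B via nl
    card(P join B) = 12000*200/(20) = 120000
    cost = 2960 + 12000*200 = 2402960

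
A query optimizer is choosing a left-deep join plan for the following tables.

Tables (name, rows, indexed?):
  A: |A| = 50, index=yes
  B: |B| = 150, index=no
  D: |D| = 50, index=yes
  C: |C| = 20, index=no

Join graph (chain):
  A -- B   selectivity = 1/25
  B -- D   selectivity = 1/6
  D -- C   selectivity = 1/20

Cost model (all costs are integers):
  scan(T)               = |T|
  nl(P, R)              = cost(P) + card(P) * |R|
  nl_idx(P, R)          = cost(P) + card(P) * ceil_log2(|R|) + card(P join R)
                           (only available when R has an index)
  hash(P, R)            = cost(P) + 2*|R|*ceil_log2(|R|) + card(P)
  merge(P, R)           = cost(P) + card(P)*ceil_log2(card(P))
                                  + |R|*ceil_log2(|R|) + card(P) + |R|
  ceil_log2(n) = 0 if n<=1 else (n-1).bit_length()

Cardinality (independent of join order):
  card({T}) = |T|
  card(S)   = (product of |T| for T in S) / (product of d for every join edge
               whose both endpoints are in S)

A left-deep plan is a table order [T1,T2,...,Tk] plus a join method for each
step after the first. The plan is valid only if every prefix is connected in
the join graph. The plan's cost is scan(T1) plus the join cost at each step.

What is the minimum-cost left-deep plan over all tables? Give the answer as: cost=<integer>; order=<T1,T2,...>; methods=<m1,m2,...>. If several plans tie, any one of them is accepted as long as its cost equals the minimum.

cost=3740; order=C,D,B,A; methods=nl_idx,merge,hash

Selinger DP (subsets sized 1..n):
  {A}: scan cost=50, card=50
  {B}: scan cost=150, card=150
  {D}: scan cost=50, card=50
  {C}: scan cost=20, card=20
  {AB}: card=300; try (A,hash)→900, (A,nl_idx)→1350, (B,merge)→1750, (A,merge)→1850, (B,hash)→2500, (B,nl)→7550 …(+1); best=900 via (A,hash)
  {BD}: card=1250; try (D,hash)→900, (B,merge)→1750, (D,merge)→1850, (D,nl_idx)→2300, (B,hash)→2500, (B,nl)→7550 …(+1); best=900 via (D,hash)
  {CD}: card=50; try (D,nl_idx)→190, (C,hash)→300, (D,merge)→490, (C,merge)→520, (D,hash)→640, (D,nl)→1020 …(+1); best=190 via (D,nl_idx)
  {ABD}: card=2500; try (D,hash)→1800, (A,hash)→2750, (D,merge)→4250, (D,nl_idx)→5200, (A,nl_idx)→10900, (D,nl)→15900 …(+2); best=1800 via (D,hash)
  {BCD}: card=1250; try (B,merge)→1890, (C,hash)→2350, (B,hash)→2640, (B,nl)→7690, (C,merge)→16020, (C,nl)→25900; best=1890 via (B,merge)
  {ABCD}: card=2500; try (A,hash)→3740, (C,hash)→4500, (A,nl_idx)→11890, (A,merge)→17240, (C,merge)→34420, (C,nl)→51800 …(+1); best=3740 via (A,hash)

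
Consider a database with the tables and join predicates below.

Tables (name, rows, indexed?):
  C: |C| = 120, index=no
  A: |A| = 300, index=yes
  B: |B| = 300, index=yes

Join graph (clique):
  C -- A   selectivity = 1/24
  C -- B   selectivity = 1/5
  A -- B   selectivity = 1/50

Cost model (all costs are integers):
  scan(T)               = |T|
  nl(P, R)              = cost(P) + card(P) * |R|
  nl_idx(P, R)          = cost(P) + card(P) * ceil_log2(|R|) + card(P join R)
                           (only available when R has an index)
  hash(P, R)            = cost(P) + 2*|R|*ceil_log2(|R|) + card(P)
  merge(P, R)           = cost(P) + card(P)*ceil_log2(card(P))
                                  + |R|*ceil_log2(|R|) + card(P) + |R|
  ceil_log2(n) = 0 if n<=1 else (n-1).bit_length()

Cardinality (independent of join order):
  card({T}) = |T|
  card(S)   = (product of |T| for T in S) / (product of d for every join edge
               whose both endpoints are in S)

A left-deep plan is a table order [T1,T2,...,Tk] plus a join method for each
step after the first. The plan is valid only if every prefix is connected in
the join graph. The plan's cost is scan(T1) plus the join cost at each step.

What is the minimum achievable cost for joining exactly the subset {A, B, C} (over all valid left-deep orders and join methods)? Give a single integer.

8280

Selinger DP over subsets of {A,B,C}:
  {C}: scan cost=120, card=120
  {A}: scan cost=300, card=300
  {B}: scan cost=300, card=300
  {AC}: card=1500; try (C,hash)→2280, (A,nl_idx)→2700, (A,merge)→4080, (C,merge)→4260, (A,hash)→5640, (A,nl)→36120 …(+1); best=2280 via (C,hash)
  {BC}: card=7200; try (C,hash)→2280, (B,merge)→4080, (C,merge)→4260, (B,hash)→5640, (B,nl_idx)→8400, (B,nl)→36120 …(+1); best=2280 via (C,hash)
  {AB}: card=1800; try (B,nl_idx)→4800, (A,nl_idx)→4800, (B,hash)→6000, (A,hash)→6000, (B,merge)→6300, (A,merge)→6300 …(+2); best=4800 via (B,nl_idx)
  {ABC}: card=1800; try (C,hash)→8280, (B,hash)→9180, (A,hash)→14880, (B,nl_idx)→17580, (B,merge)→23280, (C,merge)→27360 …(+5); best=8280 via (C,hash)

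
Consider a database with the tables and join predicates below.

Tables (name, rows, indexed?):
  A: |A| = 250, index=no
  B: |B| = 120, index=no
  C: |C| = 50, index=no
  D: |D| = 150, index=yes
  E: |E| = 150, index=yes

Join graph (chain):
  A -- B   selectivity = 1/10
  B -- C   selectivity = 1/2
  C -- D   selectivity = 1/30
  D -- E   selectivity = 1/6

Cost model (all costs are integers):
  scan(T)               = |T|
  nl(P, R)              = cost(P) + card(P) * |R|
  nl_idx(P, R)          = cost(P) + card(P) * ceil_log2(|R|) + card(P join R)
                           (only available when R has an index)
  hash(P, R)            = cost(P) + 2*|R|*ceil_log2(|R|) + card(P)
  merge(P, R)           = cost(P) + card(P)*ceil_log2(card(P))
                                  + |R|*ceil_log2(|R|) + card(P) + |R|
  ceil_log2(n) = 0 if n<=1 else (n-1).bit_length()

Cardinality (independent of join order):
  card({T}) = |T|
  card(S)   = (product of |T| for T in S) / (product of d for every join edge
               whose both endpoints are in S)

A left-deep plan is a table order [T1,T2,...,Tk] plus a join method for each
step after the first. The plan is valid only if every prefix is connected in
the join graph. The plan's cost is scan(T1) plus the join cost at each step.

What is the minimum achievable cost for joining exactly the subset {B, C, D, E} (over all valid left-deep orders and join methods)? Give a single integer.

11280

Selinger DP over subsets of {B,C,D,E}:
  {B}: scan cost=120, card=120
  {C}: scan cost=50, card=50
  {D}: scan cost=150, card=150
  {E}: scan cost=150, card=150
  {BC}: card=3000; try (C,hash)→840, (B,merge)→1360, (C,merge)→1430, (B,hash)→1780, (B,nl)→6050, (C,nl)→6120; best=840 via (C,hash)
  {CD}: card=250; try (D,nl_idx)→700, (C,hash)→900, (D,merge)→1750, (C,merge)→1850, (D,hash)→2500, (D,nl)→7550 …(+1); best=700 via (D,nl_idx)
  {DE}: card=3750; try (E,hash)→2700, (D,hash)→2700, (E,merge)→2850, (D,merge)→2850, (E,nl_idx)→5100, (D,nl_idx)→5100 …(+2); best=2700 via (E,hash)
  {BCD}: card=15000; try (B,hash)→2630, (B,merge)→3910, (D,hash)→6240, (B,nl)→30700, (D,nl_idx)→39840, (D,merge)→41190 …(+1); best=2630 via (B,hash)
  {CDE}: card=6250; try (E,hash)→3350, (E,merge)→4300, (C,hash)→7050, (E,nl_idx)→8950, (E,nl)→38200, (C,merge)→51800 …(+1); best=3350 via (E,hash)
  {BCDE}: card=375000; try (B,hash)→11280, (E,hash)→20030, (B,merge)→91810, (E,merge)→228980, (E,nl_idx)→497630, (B,nl)→753350 …(+1); best=11280 via (B,hash)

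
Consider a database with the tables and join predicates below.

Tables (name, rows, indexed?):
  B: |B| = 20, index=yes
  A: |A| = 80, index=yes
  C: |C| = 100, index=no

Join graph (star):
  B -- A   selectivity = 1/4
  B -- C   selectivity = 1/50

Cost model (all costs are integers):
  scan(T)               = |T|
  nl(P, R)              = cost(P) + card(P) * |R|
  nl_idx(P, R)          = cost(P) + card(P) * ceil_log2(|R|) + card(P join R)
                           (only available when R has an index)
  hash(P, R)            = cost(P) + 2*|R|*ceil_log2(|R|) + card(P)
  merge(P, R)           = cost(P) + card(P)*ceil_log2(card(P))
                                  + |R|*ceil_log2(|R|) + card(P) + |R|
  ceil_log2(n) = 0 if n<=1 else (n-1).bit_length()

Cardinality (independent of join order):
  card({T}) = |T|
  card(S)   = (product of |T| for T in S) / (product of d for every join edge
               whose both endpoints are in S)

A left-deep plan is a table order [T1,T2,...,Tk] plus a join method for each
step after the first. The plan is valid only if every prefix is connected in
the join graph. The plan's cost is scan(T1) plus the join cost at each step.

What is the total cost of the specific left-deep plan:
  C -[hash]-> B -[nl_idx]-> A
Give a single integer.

step 1: scan C: cost=100, card=100
step 2: join B via hash
    card(P join B) = 100*20/(50) = 40
    cost = 100 + 2*20*5 + 100 = 400
step 3: join A via nl_idx
    card(P join A) = 40*80/(4) = 800
    cost = 400 + 40*7 + 800 = 1480

1480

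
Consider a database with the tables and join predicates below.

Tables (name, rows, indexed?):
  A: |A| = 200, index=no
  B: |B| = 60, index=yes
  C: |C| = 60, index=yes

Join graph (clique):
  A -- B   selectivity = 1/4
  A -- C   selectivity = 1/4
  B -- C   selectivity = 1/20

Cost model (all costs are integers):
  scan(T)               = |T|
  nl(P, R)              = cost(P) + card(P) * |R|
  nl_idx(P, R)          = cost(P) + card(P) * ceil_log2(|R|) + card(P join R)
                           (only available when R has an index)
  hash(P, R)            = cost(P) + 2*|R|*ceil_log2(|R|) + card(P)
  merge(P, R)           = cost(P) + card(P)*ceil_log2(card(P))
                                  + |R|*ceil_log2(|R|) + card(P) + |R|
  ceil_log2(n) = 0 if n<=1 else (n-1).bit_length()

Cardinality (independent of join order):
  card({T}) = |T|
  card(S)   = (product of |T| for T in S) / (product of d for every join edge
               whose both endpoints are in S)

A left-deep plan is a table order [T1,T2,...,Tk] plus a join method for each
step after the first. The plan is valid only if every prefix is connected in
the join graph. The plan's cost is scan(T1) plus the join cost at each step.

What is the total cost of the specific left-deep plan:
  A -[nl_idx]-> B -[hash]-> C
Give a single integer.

8120

step 1: scan A: cost=200, card=200
step 2: join B via nl_idx
    card(P join B) = 200*60/(4) = 3000
    cost = 200 + 200*6 + 3000 = 4400
step 3: join C via hash
    card(P join C) = 3000*60/(4*20) = 2250
    cost = 4400 + 2*60*6 + 3000 = 8120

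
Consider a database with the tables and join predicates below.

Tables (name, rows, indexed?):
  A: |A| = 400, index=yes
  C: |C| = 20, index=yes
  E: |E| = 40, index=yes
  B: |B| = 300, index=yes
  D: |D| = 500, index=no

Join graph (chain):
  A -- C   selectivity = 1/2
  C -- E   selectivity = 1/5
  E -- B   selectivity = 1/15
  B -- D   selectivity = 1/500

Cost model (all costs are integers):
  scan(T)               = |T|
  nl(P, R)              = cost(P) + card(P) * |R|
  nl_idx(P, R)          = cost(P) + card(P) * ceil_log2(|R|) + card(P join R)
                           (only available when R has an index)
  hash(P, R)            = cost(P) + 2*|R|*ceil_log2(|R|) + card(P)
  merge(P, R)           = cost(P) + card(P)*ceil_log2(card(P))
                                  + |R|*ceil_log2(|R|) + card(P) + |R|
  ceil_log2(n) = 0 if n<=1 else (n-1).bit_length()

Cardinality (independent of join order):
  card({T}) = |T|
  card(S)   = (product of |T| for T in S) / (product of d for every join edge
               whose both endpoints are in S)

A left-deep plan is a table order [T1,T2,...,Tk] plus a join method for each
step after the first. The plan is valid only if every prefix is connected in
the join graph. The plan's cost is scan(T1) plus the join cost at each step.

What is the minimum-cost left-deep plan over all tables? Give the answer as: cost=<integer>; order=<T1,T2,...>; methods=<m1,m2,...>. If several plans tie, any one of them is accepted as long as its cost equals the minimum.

cost=17480; order=D,B,E,C,A; methods=nl_idx,hash,hash,hash

Selinger DP (subsets sized 1..n):
  {A}: scan cost=400, card=400
  {C}: scan cost=20, card=20
  {E}: scan cost=40, card=40
  {B}: scan cost=300, card=300
  {D}: scan cost=500, card=500
  {AC}: card=4000; try (C,hash)→1000, (A,merge)→4140, (A,nl_idx)→4200, (C,merge)→4520, (C,nl_idx)→6400, (A,hash)→7240 …(+2); best=1000 via (C,hash)
  {CE}: card=160; try (C,hash)→280, (E,nl_idx)→300, (C,nl_idx)→400, (E,merge)→420, (C,merge)→440, (E,hash)→520 …(+2); best=280 via (C,hash)
  {BE}: card=800; try (E,hash)→1080, (B,nl_idx)→1200, (E,nl_idx)→2900, (B,merge)→3320, (E,merge)→3580, (B,hash)→5480 …(+2); best=1080 via (E,hash)
  {BD}: card=300; try (B,nl_idx)→5300, (B,hash)→6400, (D,merge)→8300, (B,merge)→8500, (D,hash)→9600, (D,nl)→150300 …(+1); best=5300 via (B,nl_idx)
  {ACE}: card=32000; try (E,hash)→5480, (A,merge)→5720, (A,hash)→7640, (A,nl_idx)→33720, (E,merge)→53280, (E,nl_idx)→57000 …(+2); best=5480 via (E,hash)
  {BCE}: card=3200; try (C,hash)→2080, (B,merge)→4720, (B,nl_idx)→4920, (B,hash)→5840, (C,nl_idx)→8280, (C,merge)→10000 …(+2); best=2080 via (C,hash)
  {BDE}: card=800; try (E,hash)→6080, (E,nl_idx)→7900, (E,merge)→8580, (D,hash)→10880, (D,merge)→14880, (E,nl)→17300 …(+1); best=6080 via (E,hash)
  {ABCE}: card=640000; try (A,hash)→12480, (B,hash)→42880, (A,merge)→47680, (B,merge)→520480, (A,nl_idx)→670880, (B,nl_idx)→933480 …(+2); best=12480 via (A,hash)
  {BCDE}: card=3200; try (C,hash)→7080, (C,nl_idx)→13280, (D,hash)→14280, (C,merge)→15000, (C,nl)→22080, (D,merge)→48680 …(+1); best=7080 via (C,hash)
  {ABCDE}: card=640000; try (A,hash)→17480, (A,merge)→52680, (D,hash)→661480, (A,nl_idx)→675880, (A,nl)→1287080, (D,merge)→13457480 …(+1); best=17480 via (A,hash)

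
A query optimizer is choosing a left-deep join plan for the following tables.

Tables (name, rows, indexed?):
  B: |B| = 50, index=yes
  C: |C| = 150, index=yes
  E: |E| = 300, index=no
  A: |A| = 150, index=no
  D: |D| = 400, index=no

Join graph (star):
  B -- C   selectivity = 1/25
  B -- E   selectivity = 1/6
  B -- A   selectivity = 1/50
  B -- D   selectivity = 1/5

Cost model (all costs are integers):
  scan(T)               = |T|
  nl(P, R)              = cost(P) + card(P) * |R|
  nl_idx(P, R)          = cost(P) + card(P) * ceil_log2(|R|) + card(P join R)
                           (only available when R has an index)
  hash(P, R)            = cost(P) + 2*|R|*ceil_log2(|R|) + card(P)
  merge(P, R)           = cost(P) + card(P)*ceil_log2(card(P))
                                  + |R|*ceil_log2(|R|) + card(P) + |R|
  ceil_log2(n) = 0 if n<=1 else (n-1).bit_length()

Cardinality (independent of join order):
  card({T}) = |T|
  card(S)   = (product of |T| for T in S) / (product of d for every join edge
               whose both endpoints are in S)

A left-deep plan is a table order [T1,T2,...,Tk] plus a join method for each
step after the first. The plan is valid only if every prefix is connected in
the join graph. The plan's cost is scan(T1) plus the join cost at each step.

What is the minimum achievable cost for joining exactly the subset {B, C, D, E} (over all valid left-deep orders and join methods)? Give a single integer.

28300

Selinger DP over subsets of {B,C,D,E}:
  {B}: scan cost=50, card=50
  {C}: scan cost=150, card=150
  {E}: scan cost=300, card=300
  {D}: scan cost=400, card=400
  {BC}: card=300; try (C,nl_idx)→750, (B,hash)→900, (B,nl_idx)→1350, (C,merge)→1750, (B,merge)→1850, (C,hash)→2500 …(+2); best=750 via (C,nl_idx)
  {BE}: card=2500; try (B,hash)→1200, (E,merge)→3400, (B,merge)→3650, (B,nl_idx)→4600, (E,hash)→5500, (E,nl)→15050 …(+1); best=1200 via (B,hash)
  {BD}: card=4000; try (B,hash)→1400, (D,merge)→4400, (B,merge)→4750, (B,nl_idx)→6800, (D,hash)→7300, (D,nl)→20050 …(+1); best=1400 via (B,hash)
  {BCE}: card=15000; try (C,hash)→6100, (E,hash)→6450, (E,merge)→6750, (C,merge)→35050, (C,nl_idx)→36200, (E,nl)→90750 …(+1); best=6100 via (C,hash)
  {BCD}: card=24000; try (D,merge)→7750, (C,hash)→7800, (D,hash)→8250, (C,merge)→54750, (C,nl_idx)→57400, (D,nl)→120750 …(+1); best=7750 via (D,merge)
  {BDE}: card=200000; try (E,hash)→10800, (D,hash)→10900, (D,merge)→37700, (E,merge)→56400, (D,nl)→1001200, (E,nl)→1201400; best=10800 via (E,hash)
  {BCDE}: card=1200000; try (D,hash)→28300, (E,hash)→37150, (C,hash)→213200, (D,merge)→235100, (E,merge)→394750, (C,nl_idx)→2810800 …(+4); best=28300 via (D,hash)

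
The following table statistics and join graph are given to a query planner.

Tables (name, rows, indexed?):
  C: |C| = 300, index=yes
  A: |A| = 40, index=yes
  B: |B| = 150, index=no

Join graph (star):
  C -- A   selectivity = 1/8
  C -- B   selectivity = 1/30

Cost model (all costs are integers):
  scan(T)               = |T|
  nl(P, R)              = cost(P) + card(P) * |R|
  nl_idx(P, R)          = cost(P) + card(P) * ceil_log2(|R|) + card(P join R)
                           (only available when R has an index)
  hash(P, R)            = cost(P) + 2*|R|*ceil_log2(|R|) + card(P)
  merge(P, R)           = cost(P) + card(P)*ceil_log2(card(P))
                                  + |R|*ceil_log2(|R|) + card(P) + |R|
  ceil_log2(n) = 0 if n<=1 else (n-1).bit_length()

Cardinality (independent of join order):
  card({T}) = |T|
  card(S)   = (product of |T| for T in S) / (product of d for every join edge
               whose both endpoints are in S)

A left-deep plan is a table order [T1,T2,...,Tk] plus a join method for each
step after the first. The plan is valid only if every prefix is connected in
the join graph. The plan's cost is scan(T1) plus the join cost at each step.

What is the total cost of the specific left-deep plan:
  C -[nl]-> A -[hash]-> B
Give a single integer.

16200

step 1: scan C: cost=300, card=300
step 2: join A via nl
    card(P join A) = 300*40/(8) = 1500
    cost = 300 + 300*40 = 12300
step 3: join B via hash
    card(P join B) = 1500*150/(30) = 7500
    cost = 12300 + 2*150*8 + 1500 = 16200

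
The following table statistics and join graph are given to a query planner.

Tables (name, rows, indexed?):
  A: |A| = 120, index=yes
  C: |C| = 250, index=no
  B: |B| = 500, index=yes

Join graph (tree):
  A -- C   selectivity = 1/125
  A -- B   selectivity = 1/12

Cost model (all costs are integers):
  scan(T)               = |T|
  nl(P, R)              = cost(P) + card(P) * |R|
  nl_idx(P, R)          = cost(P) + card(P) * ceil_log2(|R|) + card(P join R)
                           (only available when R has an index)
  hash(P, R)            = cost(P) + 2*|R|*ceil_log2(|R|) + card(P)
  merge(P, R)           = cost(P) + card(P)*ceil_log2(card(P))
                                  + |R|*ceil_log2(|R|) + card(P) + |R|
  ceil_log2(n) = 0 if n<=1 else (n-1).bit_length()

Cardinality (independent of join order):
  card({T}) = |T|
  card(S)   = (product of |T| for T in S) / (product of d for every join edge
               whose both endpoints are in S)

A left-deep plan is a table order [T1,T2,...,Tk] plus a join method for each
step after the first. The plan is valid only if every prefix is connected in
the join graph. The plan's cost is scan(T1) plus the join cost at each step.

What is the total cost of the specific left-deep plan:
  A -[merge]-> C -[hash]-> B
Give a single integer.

step 1: scan A: cost=120, card=120
step 2: join C via merge
    card(P join C) = 120*250/(125) = 240
    cost = 120 + 120*7 + 250*8 + 120 + 250 = 3330
step 3: join B via hash
    card(P join B) = 240*500/(12) = 10000
    cost = 3330 + 2*500*9 + 240 = 12570

12570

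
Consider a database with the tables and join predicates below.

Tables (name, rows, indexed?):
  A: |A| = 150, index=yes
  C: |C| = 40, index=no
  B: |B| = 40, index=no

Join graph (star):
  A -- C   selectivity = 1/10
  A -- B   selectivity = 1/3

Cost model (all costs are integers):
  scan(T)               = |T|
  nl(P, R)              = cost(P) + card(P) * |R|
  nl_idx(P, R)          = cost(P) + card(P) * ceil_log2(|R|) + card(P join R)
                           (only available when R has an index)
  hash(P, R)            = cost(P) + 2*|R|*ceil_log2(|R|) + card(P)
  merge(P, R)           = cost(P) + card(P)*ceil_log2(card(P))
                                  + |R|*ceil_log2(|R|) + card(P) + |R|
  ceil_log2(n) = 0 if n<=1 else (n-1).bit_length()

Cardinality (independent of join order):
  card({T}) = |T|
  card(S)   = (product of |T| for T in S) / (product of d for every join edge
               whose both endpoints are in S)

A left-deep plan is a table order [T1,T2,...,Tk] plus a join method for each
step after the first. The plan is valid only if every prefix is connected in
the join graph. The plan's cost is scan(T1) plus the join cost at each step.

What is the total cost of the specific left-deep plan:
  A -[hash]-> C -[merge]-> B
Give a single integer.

7660

step 1: scan A: cost=150, card=150
step 2: join C via hash
    card(P join C) = 150*40/(10) = 600
    cost = 150 + 2*40*6 + 150 = 780
step 3: join B via merge
    card(P join B) = 600*40/(3) = 8000
    cost = 780 + 600*10 + 40*6 + 600 + 40 = 7660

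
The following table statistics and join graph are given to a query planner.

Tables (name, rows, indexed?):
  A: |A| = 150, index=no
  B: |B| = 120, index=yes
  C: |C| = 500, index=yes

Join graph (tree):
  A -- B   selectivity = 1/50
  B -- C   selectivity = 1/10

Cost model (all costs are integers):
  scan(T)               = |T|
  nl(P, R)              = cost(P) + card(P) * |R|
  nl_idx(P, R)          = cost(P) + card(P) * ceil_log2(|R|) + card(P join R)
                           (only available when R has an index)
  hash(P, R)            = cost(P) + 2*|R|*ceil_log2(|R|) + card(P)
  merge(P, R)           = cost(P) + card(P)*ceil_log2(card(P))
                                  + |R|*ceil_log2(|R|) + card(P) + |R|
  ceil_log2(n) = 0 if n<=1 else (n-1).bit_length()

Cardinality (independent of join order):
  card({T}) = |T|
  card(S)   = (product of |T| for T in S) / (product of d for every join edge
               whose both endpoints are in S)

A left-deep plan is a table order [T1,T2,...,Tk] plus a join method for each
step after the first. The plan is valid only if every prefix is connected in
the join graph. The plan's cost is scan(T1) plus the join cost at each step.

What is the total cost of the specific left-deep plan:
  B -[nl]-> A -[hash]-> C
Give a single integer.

step 1: scan B: cost=120, card=120
step 2: join A via nl
    card(P join A) = 120*150/(50) = 360
    cost = 120 + 120*150 = 18120
step 3: join C via hash
    card(P join C) = 360*500/(10) = 18000
    cost = 18120 + 2*500*9 + 360 = 27480

27480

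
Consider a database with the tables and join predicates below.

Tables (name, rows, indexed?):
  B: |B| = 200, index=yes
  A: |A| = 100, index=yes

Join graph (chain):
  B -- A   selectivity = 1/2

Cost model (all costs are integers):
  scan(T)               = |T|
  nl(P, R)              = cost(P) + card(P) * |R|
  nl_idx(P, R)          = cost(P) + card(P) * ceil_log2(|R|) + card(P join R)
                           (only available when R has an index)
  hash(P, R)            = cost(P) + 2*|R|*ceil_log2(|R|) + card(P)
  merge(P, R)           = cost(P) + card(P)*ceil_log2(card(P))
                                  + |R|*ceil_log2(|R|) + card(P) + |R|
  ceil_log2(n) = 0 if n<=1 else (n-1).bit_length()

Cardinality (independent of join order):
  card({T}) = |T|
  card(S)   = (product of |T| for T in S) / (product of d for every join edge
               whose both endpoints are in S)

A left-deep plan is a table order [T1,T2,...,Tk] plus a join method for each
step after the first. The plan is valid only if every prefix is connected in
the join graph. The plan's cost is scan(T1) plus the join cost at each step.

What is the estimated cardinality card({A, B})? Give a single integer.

Tables in S: A(100), B(200)
Edges inside S: B-A(d=2)
numerator = 100 * 200 = 20000
denominator = 2 = 2
card(S) = 20000 / 2 = 10000

10000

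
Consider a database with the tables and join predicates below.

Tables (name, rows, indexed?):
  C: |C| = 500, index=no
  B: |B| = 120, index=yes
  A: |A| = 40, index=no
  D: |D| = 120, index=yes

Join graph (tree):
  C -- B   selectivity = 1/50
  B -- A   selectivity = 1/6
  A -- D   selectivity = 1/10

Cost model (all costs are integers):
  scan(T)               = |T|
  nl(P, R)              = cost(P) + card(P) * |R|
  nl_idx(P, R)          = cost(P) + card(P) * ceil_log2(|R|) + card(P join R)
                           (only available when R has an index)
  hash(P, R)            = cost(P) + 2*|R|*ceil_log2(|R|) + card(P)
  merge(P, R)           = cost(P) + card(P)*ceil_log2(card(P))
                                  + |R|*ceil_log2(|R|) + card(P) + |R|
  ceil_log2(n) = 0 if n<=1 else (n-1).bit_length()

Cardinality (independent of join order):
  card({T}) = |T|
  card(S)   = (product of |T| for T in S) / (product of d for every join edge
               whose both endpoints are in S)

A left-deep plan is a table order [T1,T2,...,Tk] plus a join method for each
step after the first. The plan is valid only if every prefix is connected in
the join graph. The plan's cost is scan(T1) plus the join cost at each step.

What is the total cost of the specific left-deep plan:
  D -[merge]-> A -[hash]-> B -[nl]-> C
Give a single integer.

4803520

step 1: scan D: cost=120, card=120
step 2: join A via merge
    card(P join A) = 120*40/(10) = 480
    cost = 120 + 120*7 + 40*6 + 120 + 40 = 1360
step 3: join B via hash
    card(P join B) = 480*120/(6) = 9600
    cost = 1360 + 2*120*7 + 480 = 3520
step 4: join C via nl
    card(P join C) = 9600*500/(50) = 96000
    cost = 3520 + 9600*500 = 4803520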